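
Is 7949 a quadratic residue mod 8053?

yes

(7949/8053)
  = (8053/7949)    [QR: 7949 ≡ 1 mod 4, sign kept]
  = (104/7949)    [8053 ≡ 104 mod 7949]
  = -(13/7949)    [7949 ≡ 5 mod 8 ⇒ (2/7949)^3 = -1]
  = -(7949/13)    [QR: 13 ≡ 1 mod 4, sign kept]
  = -(6/13)    [7949 ≡ 6 mod 13]
  = (3/13)    [13 ≡ 5 mod 8 ⇒ (2/13) = -1]
  = (13/3)    [QR: 13 ≡ 1 mod 4, sign kept]
  = (1/3)    [13 ≡ 1 mod 3]
  = 1    [(1/3) = 1]
The Legendre symbol is 1, so x^2 ≡ 7949 (mod 8053) has solution.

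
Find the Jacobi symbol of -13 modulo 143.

0

Pull out -1: (-13/143) = (-1/143)·(13/143). Since 143 ≡ 3 (mod 4), (-1/143) = -1. Now have -(13/143).
13 ≡ 1 (mod 4), so quadratic reciprocity gives (13/143) = (143/13). Reduce: 143 ≡ 0 (mod 13). Now have -(0/13).
The numerator is now 0 with denominator 13 > 1: the symbol is 0.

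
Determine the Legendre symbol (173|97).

(173|97)
  = (76|97)    [173 ≡ 76 mod 97]
  = (19|97)    [97 ≡ 1 mod 8 ⇒ (2|97)^2 = +1]
  = (97|19)    [QR: 97 ≡ 1 mod 4, sign kept]
  = (2|19)    [97 ≡ 2 mod 19]
  = -(1|19)    [19 ≡ 3 mod 8 ⇒ (2|19) = -1]
  = -1    [(1|19) = 1]

-1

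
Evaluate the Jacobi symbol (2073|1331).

1

(2073|1331)
  = (742|1331)    [2073 ≡ 742 mod 1331]
  = -(371|1331)    [1331 ≡ 3 mod 8 ⇒ (2|1331) = -1]
  = (1331|371)    [QR: both ≡ 3 mod 4, sign flips]
  = (218|371)    [1331 ≡ 218 mod 371]
  = -(109|371)    [371 ≡ 3 mod 8 ⇒ (2|371) = -1]
  = -(371|109)    [QR: 109 ≡ 1 mod 4, sign kept]
  = -(44|109)    [371 ≡ 44 mod 109]
  = -(11|109)    [109 ≡ 5 mod 8 ⇒ (2|109)^2 = +1]
  = -(109|11)    [QR: 109 ≡ 1 mod 4, sign kept]
  = -(10|11)    [109 ≡ 10 mod 11]
  = (5|11)    [11 ≡ 3 mod 8 ⇒ (2|11) = -1]
  = (11|5)    [QR: 5 ≡ 1 mod 4, sign kept]
  = (1|5)    [11 ≡ 1 mod 5]
  = 1    [(1|5) = 1]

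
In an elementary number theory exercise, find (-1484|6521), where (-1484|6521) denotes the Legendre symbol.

-1

(-1484|6521)
  = (1484|6521)    [6521 ≡ 1 mod 4 ⇒ (-1|6521) = +1]
  = (371|6521)    [6521 ≡ 1 mod 8 ⇒ (2|6521)^2 = +1]
  = (6521|371)    [QR: 6521 ≡ 1 mod 4, sign kept]
  = (214|371)    [6521 ≡ 214 mod 371]
  = -(107|371)    [371 ≡ 3 mod 8 ⇒ (2|371) = -1]
  = (371|107)    [QR: both ≡ 3 mod 4, sign flips]
  = (50|107)    [371 ≡ 50 mod 107]
  = -(25|107)    [107 ≡ 3 mod 8 ⇒ (2|107) = -1]
  = -(107|25)    [QR: 25 ≡ 1 mod 4, sign kept]
  = -(7|25)    [107 ≡ 7 mod 25]
  = -(25|7)    [QR: 25 ≡ 1 mod 4, sign kept]
  = -(4|7)    [25 ≡ 4 mod 7]
  = -(1|7)    [7 ≡ 7 mod 8 ⇒ (2|7)^2 = +1]
  = -1    [(1|7) = 1]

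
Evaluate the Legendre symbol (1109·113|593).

By multiplicativity, (1109·113|593) = (1109|593)·(113|593).
First factor (1109|593):
Reduce the numerator: 1109 ≡ 516 (mod 593), so (1109|593) = (516|593).
Factor out 2: 516 = 2^2·129. Since 593 ≡ 1 (mod 8), (2|593) = +1, and (2|593)^2 = +1. Now have (129|593).
129 ≡ 1 (mod 4), so quadratic reciprocity gives (129|593) = (593|129). Reduce: 593 ≡ 77 (mod 129). Now have (77|129).
77 ≡ 1 (mod 4), so quadratic reciprocity gives (77|129) = (129|77). Reduce: 129 ≡ 52 (mod 77). Now have (52|77).
Factor out 2: 52 = 2^2·13. Since 77 ≡ 5 (mod 8), (2|77) = -1, and (2|77)^2 = +1. Now have (13|77).
13 ≡ 1 (mod 4), so quadratic reciprocity gives (13|77) = (77|13). Reduce: 77 ≡ 12 (mod 13). Now have (12|13).
Factor out 2: 12 = 2^2·3. Since 13 ≡ 5 (mod 8), (2|13) = -1, and (2|13)^2 = +1. Now have (3|13).
13 ≡ 1 (mod 4), so quadratic reciprocity gives (3|13) = (13|3). Reduce: 13 ≡ 1 (mod 3). Now have (1|3).
(1|3) = 1. Collecting the sign factors: 1.
Second factor (113|593):
113 ≡ 1 (mod 4), so quadratic reciprocity gives (113|593) = (593|113). Reduce: 593 ≡ 28 (mod 113). Now have (28|113).
Factor out 2: 28 = 2^2·7. Since 113 ≡ 1 (mod 8), (2|113) = +1, and (2|113)^2 = +1. Now have (7|113).
113 ≡ 1 (mod 4), so quadratic reciprocity gives (7|113) = (113|7). Reduce: 113 ≡ 1 (mod 7). Now have (1|7).
(1|7) = 1. Collecting the sign factors: 1.
Product: (1)·(1) = 1.

1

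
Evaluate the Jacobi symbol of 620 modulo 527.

0

Reduce the numerator: 620 ≡ 93 (mod 527), so (620|527) = (93|527).
93 ≡ 1 (mod 4), so quadratic reciprocity gives (93|527) = (527|93). Reduce: 527 ≡ 62 (mod 93). Now have (62|93).
Factor out 2: 62 = 2·31. Since 93 ≡ 5 (mod 8), (2|93) = -1. Now have -(31|93).
93 ≡ 1 (mod 4), so quadratic reciprocity gives (31|93) = (93|31). Reduce: 93 ≡ 0 (mod 31). Now have -(0|31).
The numerator is now 0 with denominator 31 > 1: the symbol is 0.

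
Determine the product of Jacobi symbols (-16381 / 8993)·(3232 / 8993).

-1

By multiplicativity, (-16381·3232 / 8993) = (-16381 / 8993)·(3232 / 8993).
First factor (-16381 / 8993):
Pull out -1: (-16381 / 8993) = (-1 / 8993)·(16381 / 8993). Since 8993 ≡ 1 (mod 4), (-1 / 8993) = +1. Now have (16381 / 8993).
Reduce the numerator: 16381 ≡ 7388 (mod 8993), so (16381 / 8993) = (7388 / 8993).
Factor out 2: 7388 = 2^2·1847. Since 8993 ≡ 1 (mod 8), (2 / 8993) = +1, and (2 / 8993)^2 = +1. Now have (1847 / 8993).
8993 ≡ 1 (mod 4), so quadratic reciprocity gives (1847 / 8993) = (8993 / 1847). Reduce: 8993 ≡ 1605 (mod 1847). Now have (1605 / 1847).
1605 ≡ 1 (mod 4), so quadratic reciprocity gives (1605 / 1847) = (1847 / 1605). Reduce: 1847 ≡ 242 (mod 1605). Now have (242 / 1605).
Factor out 2: 242 = 2·121. Since 1605 ≡ 5 (mod 8), (2 / 1605) = -1. Now have -(121 / 1605).
121 ≡ 1 (mod 4), so quadratic reciprocity gives (121 / 1605) = (1605 / 121). Reduce: 1605 ≡ 32 (mod 121). Now have -(32 / 121).
Factor out 2: 32 = 2^5. Since 121 ≡ 1 (mod 8), (2 / 121) = +1, and (2 / 121)^5 = +1. Now have -(1 / 121).
(1 / 121) = 1. Collecting the sign factors: -1.
Second factor (3232 / 8993):
Factor out 2: 3232 = 2^5·101. Since 8993 ≡ 1 (mod 8), (2 / 8993) = +1, and (2 / 8993)^5 = +1. Now have (101 / 8993).
101 ≡ 1 (mod 4), so quadratic reciprocity gives (101 / 8993) = (8993 / 101). Reduce: 8993 ≡ 4 (mod 101). Now have (4 / 101).
Factor out 2: 4 = 2^2. Since 101 ≡ 5 (mod 8), (2 / 101) = -1, and (2 / 101)^2 = +1. Now have (1 / 101).
(1 / 101) = 1. Collecting the sign factors: 1.
Product: (-1)·(1) = -1.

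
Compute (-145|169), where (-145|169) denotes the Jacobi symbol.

Reduce the numerator: -145 ≡ 24 (mod 169), so (-145|169) = (24|169).
Factor out 2: 24 = 2^3·3. Since 169 ≡ 1 (mod 8), (2|169) = +1, and (2|169)^3 = +1. Now have (3|169).
169 ≡ 1 (mod 4), so quadratic reciprocity gives (3|169) = (169|3). Reduce: 169 ≡ 1 (mod 3). Now have (1|3).
(1|3) = 1. Collecting the sign factors: 1.

1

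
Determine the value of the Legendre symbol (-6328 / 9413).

-1

Reduce the numerator: -6328 ≡ 3085 (mod 9413), so (-6328 / 9413) = (3085 / 9413).
3085 ≡ 1 (mod 4), so quadratic reciprocity gives (3085 / 9413) = (9413 / 3085). Reduce: 9413 ≡ 158 (mod 3085). Now have (158 / 3085).
Factor out 2: 158 = 2·79. Since 3085 ≡ 5 (mod 8), (2 / 3085) = -1. Now have -(79 / 3085).
3085 ≡ 1 (mod 4), so quadratic reciprocity gives (79 / 3085) = (3085 / 79). Reduce: 3085 ≡ 4 (mod 79). Now have -(4 / 79).
Factor out 2: 4 = 2^2. Since 79 ≡ 7 (mod 8), (2 / 79) = +1, and (2 / 79)^2 = +1. Now have -(1 / 79).
(1 / 79) = 1. Collecting the sign factors: -1.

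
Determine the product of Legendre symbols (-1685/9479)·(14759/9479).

-1

By multiplicativity, (-1685·14759/9479) = (-1685/9479)·(14759/9479).
First factor (-1685/9479):
(-1685/9479)
  = (7794/9479)    [-1685 ≡ 7794 mod 9479]
  = (3897/9479)    [9479 ≡ 7 mod 8 ⇒ (2/9479) = +1]
  = (9479/3897)    [QR: 3897 ≡ 1 mod 4, sign kept]
  = (1685/3897)    [9479 ≡ 1685 mod 3897]
  = (3897/1685)    [QR: 1685 ≡ 1 mod 4, sign kept]
  = (527/1685)    [3897 ≡ 527 mod 1685]
  = (1685/527)    [QR: 1685 ≡ 1 mod 4, sign kept]
  = (104/527)    [1685 ≡ 104 mod 527]
  = (13/527)    [527 ≡ 7 mod 8 ⇒ (2/527)^3 = +1]
  = (527/13)    [QR: 13 ≡ 1 mod 4, sign kept]
  = (7/13)    [527 ≡ 7 mod 13]
  = (13/7)    [QR: 13 ≡ 1 mod 4, sign kept]
  = (6/7)    [13 ≡ 6 mod 7]
  = (3/7)    [7 ≡ 7 mod 8 ⇒ (2/7) = +1]
  = -(7/3)    [QR: both ≡ 3 mod 4, sign flips]
  = -(1/3)    [7 ≡ 1 mod 3]
  = -1    [(1/3) = 1]
Second factor (14759/9479):
(14759/9479)
  = (5280/9479)    [14759 ≡ 5280 mod 9479]
  = (165/9479)    [9479 ≡ 7 mod 8 ⇒ (2/9479)^5 = +1]
  = (9479/165)    [QR: 165 ≡ 1 mod 4, sign kept]
  = (74/165)    [9479 ≡ 74 mod 165]
  = -(37/165)    [165 ≡ 5 mod 8 ⇒ (2/165) = -1]
  = -(165/37)    [QR: 37 ≡ 1 mod 4, sign kept]
  = -(17/37)    [165 ≡ 17 mod 37]
  = -(37/17)    [QR: 17 ≡ 1 mod 4, sign kept]
  = -(3/17)    [37 ≡ 3 mod 17]
  = -(17/3)    [QR: 17 ≡ 1 mod 4, sign kept]
  = -(2/3)    [17 ≡ 2 mod 3]
  = (1/3)    [3 ≡ 3 mod 8 ⇒ (2/3) = -1]
  = 1    [(1/3) = 1]
Product: (-1)·(1) = -1.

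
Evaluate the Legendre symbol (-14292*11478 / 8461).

By multiplicativity, (-14292·11478 / 8461) = (-14292 / 8461)·(11478 / 8461).
First factor (-14292 / 8461):
(-14292 / 8461)
  = (14292 / 8461)    [8461 ≡ 1 mod 4 ⇒ (-1 / 8461) = +1]
  = (5831 / 8461)    [14292 ≡ 5831 mod 8461]
  = (8461 / 5831)    [QR: 8461 ≡ 1 mod 4, sign kept]
  = (2630 / 5831)    [8461 ≡ 2630 mod 5831]
  = (1315 / 5831)    [5831 ≡ 7 mod 8 ⇒ (2 / 5831) = +1]
  = -(5831 / 1315)    [QR: both ≡ 3 mod 4, sign flips]
  = -(571 / 1315)    [5831 ≡ 571 mod 1315]
  = (1315 / 571)    [QR: both ≡ 3 mod 4, sign flips]
  = (173 / 571)    [1315 ≡ 173 mod 571]
  = (571 / 173)    [QR: 173 ≡ 1 mod 4, sign kept]
  = (52 / 173)    [571 ≡ 52 mod 173]
  = (13 / 173)    [173 ≡ 5 mod 8 ⇒ (2 / 173)^2 = +1]
  = (173 / 13)    [QR: 13 ≡ 1 mod 4, sign kept]
  = (4 / 13)    [173 ≡ 4 mod 13]
  = (1 / 13)    [13 ≡ 5 mod 8 ⇒ (2 / 13)^2 = +1]
  = 1    [(1 / 13) = 1]
Second factor (11478 / 8461):
(11478 / 8461)
  = (3017 / 8461)    [11478 ≡ 3017 mod 8461]
  = (8461 / 3017)    [QR: 3017 ≡ 1 mod 4, sign kept]
  = (2427 / 3017)    [8461 ≡ 2427 mod 3017]
  = (3017 / 2427)    [QR: 3017 ≡ 1 mod 4, sign kept]
  = (590 / 2427)    [3017 ≡ 590 mod 2427]
  = -(295 / 2427)    [2427 ≡ 3 mod 8 ⇒ (2 / 2427) = -1]
  = (2427 / 295)    [QR: both ≡ 3 mod 4, sign flips]
  = (67 / 295)    [2427 ≡ 67 mod 295]
  = -(295 / 67)    [QR: both ≡ 3 mod 4, sign flips]
  = -(27 / 67)    [295 ≡ 27 mod 67]
  = (67 / 27)    [QR: both ≡ 3 mod 4, sign flips]
  = (13 / 27)    [67 ≡ 13 mod 27]
  = (27 / 13)    [QR: 13 ≡ 1 mod 4, sign kept]
  = (1 / 13)    [27 ≡ 1 mod 13]
  = 1    [(1 / 13) = 1]
Product: (1)·(1) = 1.

1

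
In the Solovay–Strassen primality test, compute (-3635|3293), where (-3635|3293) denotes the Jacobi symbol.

(-3635|3293)
  = (3635|3293)    [3293 ≡ 1 mod 4 ⇒ (-1|3293) = +1]
  = (342|3293)    [3635 ≡ 342 mod 3293]
  = -(171|3293)    [3293 ≡ 5 mod 8 ⇒ (2|3293) = -1]
  = -(3293|171)    [QR: 3293 ≡ 1 mod 4, sign kept]
  = -(44|171)    [3293 ≡ 44 mod 171]
  = -(11|171)    [171 ≡ 3 mod 8 ⇒ (2|171)^2 = +1]
  = (171|11)    [QR: both ≡ 3 mod 4, sign flips]
  = (6|11)    [171 ≡ 6 mod 11]
  = -(3|11)    [11 ≡ 3 mod 8 ⇒ (2|11) = -1]
  = (11|3)    [QR: both ≡ 3 mod 4, sign flips]
  = (2|3)    [11 ≡ 2 mod 3]
  = -(1|3)    [3 ≡ 3 mod 8 ⇒ (2|3) = -1]
  = -1    [(1|3) = 1]

-1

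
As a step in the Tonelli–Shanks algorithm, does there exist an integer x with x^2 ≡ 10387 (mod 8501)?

no

(10387/8501)
  = (1886/8501)    [10387 ≡ 1886 mod 8501]
  = -(943/8501)    [8501 ≡ 5 mod 8 ⇒ (2/8501) = -1]
  = -(8501/943)    [QR: 8501 ≡ 1 mod 4, sign kept]
  = -(14/943)    [8501 ≡ 14 mod 943]
  = -(7/943)    [943 ≡ 7 mod 8 ⇒ (2/943) = +1]
  = (943/7)    [QR: both ≡ 3 mod 4, sign flips]
  = (5/7)    [943 ≡ 5 mod 7]
  = (7/5)    [QR: 5 ≡ 1 mod 4, sign kept]
  = (2/5)    [7 ≡ 2 mod 5]
  = -(1/5)    [5 ≡ 5 mod 8 ⇒ (2/5) = -1]
  = -1    [(1/5) = 1]
(10387/8501) = -1, and 8501 is prime, so 10387 is not a quadratic residue mod 8501.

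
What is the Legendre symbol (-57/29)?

1

(-57/29)
  = (57/29)    [29 ≡ 1 mod 4 ⇒ (-1/29) = +1]
  = (28/29)    [57 ≡ 28 mod 29]
  = (7/29)    [29 ≡ 5 mod 8 ⇒ (2/29)^2 = +1]
  = (29/7)    [QR: 29 ≡ 1 mod 4, sign kept]
  = (1/7)    [29 ≡ 1 mod 7]
  = 1    [(1/7) = 1]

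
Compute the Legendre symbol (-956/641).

1

Reduce the numerator: -956 ≡ 326 (mod 641), so (-956/641) = (326/641).
Factor out 2: 326 = 2·163. Since 641 ≡ 1 (mod 8), (2/641) = +1. Now have (163/641).
641 ≡ 1 (mod 4), so quadratic reciprocity gives (163/641) = (641/163). Reduce: 641 ≡ 152 (mod 163). Now have (152/163).
Factor out 2: 152 = 2^3·19. Since 163 ≡ 3 (mod 8), (2/163) = -1, and (2/163)^3 = -1. Now have -(19/163).
Both 19 ≡ 3 and 163 ≡ 3 (mod 4), so reciprocity gives (19/163) = -(163/19). Reduce: 163 ≡ 11 (mod 19). Now have (11/19).
Both 11 ≡ 3 and 19 ≡ 3 (mod 4), so reciprocity gives (11/19) = -(19/11). Reduce: 19 ≡ 8 (mod 11). Now have -(8/11).
Factor out 2: 8 = 2^3. Since 11 ≡ 3 (mod 8), (2/11) = -1, and (2/11)^3 = -1. Now have (1/11).
(1/11) = 1. Collecting the sign factors: 1.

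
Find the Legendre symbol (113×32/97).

By multiplicativity, (113·32/97) = (113/97)·(32/97).
First factor (113/97):
Reduce the numerator: 113 ≡ 16 (mod 97), so (113/97) = (16/97).
Factor out 2: 16 = 2^4. Since 97 ≡ 1 (mod 8), (2/97) = +1, and (2/97)^4 = +1. Now have (1/97).
(1/97) = 1. Collecting the sign factors: 1.
Second factor (32/97):
Factor out 2: 32 = 2^5. Since 97 ≡ 1 (mod 8), (2/97) = +1, and (2/97)^5 = +1. Now have (1/97).
(1/97) = 1. Collecting the sign factors: 1.
Product: (1)·(1) = 1.

1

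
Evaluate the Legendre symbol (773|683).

Reduce the numerator: 773 ≡ 90 (mod 683), so (773|683) = (90|683).
Factor out 2: 90 = 2·45. Since 683 ≡ 3 (mod 8), (2|683) = -1. Now have -(45|683).
45 ≡ 1 (mod 4), so quadratic reciprocity gives (45|683) = (683|45). Reduce: 683 ≡ 8 (mod 45). Now have -(8|45).
Factor out 2: 8 = 2^3. Since 45 ≡ 5 (mod 8), (2|45) = -1, and (2|45)^3 = -1. Now have (1|45).
(1|45) = 1. Collecting the sign factors: 1.

1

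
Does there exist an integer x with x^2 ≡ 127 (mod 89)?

no

Reduce the numerator: 127 ≡ 38 (mod 89), so (127/89) = (38/89).
Factor out 2: 38 = 2·19. Since 89 ≡ 1 (mod 8), (2/89) = +1. Now have (19/89).
89 ≡ 1 (mod 4), so quadratic reciprocity gives (19/89) = (89/19). Reduce: 89 ≡ 13 (mod 19). Now have (13/19).
13 ≡ 1 (mod 4), so quadratic reciprocity gives (13/19) = (19/13). Reduce: 19 ≡ 6 (mod 13). Now have (6/13).
Factor out 2: 6 = 2·3. Since 13 ≡ 5 (mod 8), (2/13) = -1. Now have -(3/13).
13 ≡ 1 (mod 4), so quadratic reciprocity gives (3/13) = (13/3). Reduce: 13 ≡ 1 (mod 3). Now have -(1/3).
(1/3) = 1. Collecting the sign factors: -1.
(127/89) = -1, and 89 is prime, so 127 is not a quadratic residue mod 89.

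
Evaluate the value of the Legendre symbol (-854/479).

-1

Reduce the numerator: -854 ≡ 104 (mod 479), so (-854/479) = (104/479).
Factor out 2: 104 = 2^3·13. Since 479 ≡ 7 (mod 8), (2/479) = +1, and (2/479)^3 = +1. Now have (13/479).
13 ≡ 1 (mod 4), so quadratic reciprocity gives (13/479) = (479/13). Reduce: 479 ≡ 11 (mod 13). Now have (11/13).
13 ≡ 1 (mod 4), so quadratic reciprocity gives (11/13) = (13/11). Reduce: 13 ≡ 2 (mod 11). Now have (2/11).
Factor out 2: 2 = 2. Since 11 ≡ 3 (mod 8), (2/11) = -1. Now have -(1/11).
(1/11) = 1. Collecting the sign factors: -1.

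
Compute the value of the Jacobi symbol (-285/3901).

1

Reduce the numerator: -285 ≡ 3616 (mod 3901), so (-285/3901) = (3616/3901).
Factor out 2: 3616 = 2^5·113. Since 3901 ≡ 5 (mod 8), (2/3901) = -1, and (2/3901)^5 = -1. Now have -(113/3901).
113 ≡ 1 (mod 4), so quadratic reciprocity gives (113/3901) = (3901/113). Reduce: 3901 ≡ 59 (mod 113). Now have -(59/113).
113 ≡ 1 (mod 4), so quadratic reciprocity gives (59/113) = (113/59). Reduce: 113 ≡ 54 (mod 59). Now have -(54/59).
Factor out 2: 54 = 2·27. Since 59 ≡ 3 (mod 8), (2/59) = -1. Now have (27/59).
Both 27 ≡ 3 and 59 ≡ 3 (mod 4), so reciprocity gives (27/59) = -(59/27). Reduce: 59 ≡ 5 (mod 27). Now have -(5/27).
5 ≡ 1 (mod 4), so quadratic reciprocity gives (5/27) = (27/5). Reduce: 27 ≡ 2 (mod 5). Now have -(2/5).
Factor out 2: 2 = 2. Since 5 ≡ 5 (mod 8), (2/5) = -1. Now have (1/5).
(1/5) = 1. Collecting the sign factors: 1.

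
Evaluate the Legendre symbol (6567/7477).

7477 ≡ 1 (mod 4), so quadratic reciprocity gives (6567/7477) = (7477/6567). Reduce: 7477 ≡ 910 (mod 6567). Now have (910/6567).
Factor out 2: 910 = 2·455. Since 6567 ≡ 7 (mod 8), (2/6567) = +1. Now have (455/6567).
Both 455 ≡ 3 and 6567 ≡ 3 (mod 4), so reciprocity gives (455/6567) = -(6567/455). Reduce: 6567 ≡ 197 (mod 455). Now have -(197/455).
197 ≡ 1 (mod 4), so quadratic reciprocity gives (197/455) = (455/197). Reduce: 455 ≡ 61 (mod 197). Now have -(61/197).
61 ≡ 1 (mod 4), so quadratic reciprocity gives (61/197) = (197/61). Reduce: 197 ≡ 14 (mod 61). Now have -(14/61).
Factor out 2: 14 = 2·7. Since 61 ≡ 5 (mod 8), (2/61) = -1. Now have (7/61).
61 ≡ 1 (mod 4), so quadratic reciprocity gives (7/61) = (61/7). Reduce: 61 ≡ 5 (mod 7). Now have (5/7).
5 ≡ 1 (mod 4), so quadratic reciprocity gives (5/7) = (7/5). Reduce: 7 ≡ 2 (mod 5). Now have (2/5).
Factor out 2: 2 = 2. Since 5 ≡ 5 (mod 8), (2/5) = -1. Now have -(1/5).
(1/5) = 1. Collecting the sign factors: -1.

-1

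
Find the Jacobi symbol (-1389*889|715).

By multiplicativity, (-1389·889|715) = (-1389|715)·(889|715).
First factor (-1389|715):
Pull out -1: (-1389|715) = (-1|715)·(1389|715). Since 715 ≡ 3 (mod 4), (-1|715) = -1. Now have -(1389|715).
Reduce the numerator: 1389 ≡ 674 (mod 715), so (1389|715) = (674|715).
Factor out 2: 674 = 2·337. Since 715 ≡ 3 (mod 8), (2|715) = -1. Now have (337|715).
337 ≡ 1 (mod 4), so quadratic reciprocity gives (337|715) = (715|337). Reduce: 715 ≡ 41 (mod 337). Now have (41|337).
41 ≡ 1 (mod 4), so quadratic reciprocity gives (41|337) = (337|41). Reduce: 337 ≡ 9 (mod 41). Now have (9|41).
9 ≡ 1 (mod 4), so quadratic reciprocity gives (9|41) = (41|9). Reduce: 41 ≡ 5 (mod 9). Now have (5|9).
5 ≡ 1 (mod 4), so quadratic reciprocity gives (5|9) = (9|5). Reduce: 9 ≡ 4 (mod 5). Now have (4|5).
Factor out 2: 4 = 2^2. Since 5 ≡ 5 (mod 8), (2|5) = -1, and (2|5)^2 = +1. Now have (1|5).
(1|5) = 1. Collecting the sign factors: 1.
Second factor (889|715):
Reduce the numerator: 889 ≡ 174 (mod 715), so (889|715) = (174|715).
Factor out 2: 174 = 2·87. Since 715 ≡ 3 (mod 8), (2|715) = -1. Now have -(87|715).
Both 87 ≡ 3 and 715 ≡ 3 (mod 4), so reciprocity gives (87|715) = -(715|87). Reduce: 715 ≡ 19 (mod 87). Now have (19|87).
Both 19 ≡ 3 and 87 ≡ 3 (mod 4), so reciprocity gives (19|87) = -(87|19). Reduce: 87 ≡ 11 (mod 19). Now have -(11|19).
Both 11 ≡ 3 and 19 ≡ 3 (mod 4), so reciprocity gives (11|19) = -(19|11). Reduce: 19 ≡ 8 (mod 11). Now have (8|11).
Factor out 2: 8 = 2^3. Since 11 ≡ 3 (mod 8), (2|11) = -1, and (2|11)^3 = -1. Now have -(1|11).
(1|11) = 1. Collecting the sign factors: -1.
Product: (1)·(-1) = -1.

-1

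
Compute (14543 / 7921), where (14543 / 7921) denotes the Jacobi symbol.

1

Reduce the numerator: 14543 ≡ 6622 (mod 7921), so (14543 / 7921) = (6622 / 7921).
Factor out 2: 6622 = 2·3311. Since 7921 ≡ 1 (mod 8), (2 / 7921) = +1. Now have (3311 / 7921).
7921 ≡ 1 (mod 4), so quadratic reciprocity gives (3311 / 7921) = (7921 / 3311). Reduce: 7921 ≡ 1299 (mod 3311). Now have (1299 / 3311).
Both 1299 ≡ 3 and 3311 ≡ 3 (mod 4), so reciprocity gives (1299 / 3311) = -(3311 / 1299). Reduce: 3311 ≡ 713 (mod 1299). Now have -(713 / 1299).
713 ≡ 1 (mod 4), so quadratic reciprocity gives (713 / 1299) = (1299 / 713). Reduce: 1299 ≡ 586 (mod 713). Now have -(586 / 713).
Factor out 2: 586 = 2·293. Since 713 ≡ 1 (mod 8), (2 / 713) = +1. Now have -(293 / 713).
293 ≡ 1 (mod 4), so quadratic reciprocity gives (293 / 713) = (713 / 293). Reduce: 713 ≡ 127 (mod 293). Now have -(127 / 293).
293 ≡ 1 (mod 4), so quadratic reciprocity gives (127 / 293) = (293 / 127). Reduce: 293 ≡ 39 (mod 127). Now have -(39 / 127).
Both 39 ≡ 3 and 127 ≡ 3 (mod 4), so reciprocity gives (39 / 127) = -(127 / 39). Reduce: 127 ≡ 10 (mod 39). Now have (10 / 39).
Factor out 2: 10 = 2·5. Since 39 ≡ 7 (mod 8), (2 / 39) = +1. Now have (5 / 39).
5 ≡ 1 (mod 4), so quadratic reciprocity gives (5 / 39) = (39 / 5). Reduce: 39 ≡ 4 (mod 5). Now have (4 / 5).
Factor out 2: 4 = 2^2. Since 5 ≡ 5 (mod 8), (2 / 5) = -1, and (2 / 5)^2 = +1. Now have (1 / 5).
(1 / 5) = 1. Collecting the sign factors: 1.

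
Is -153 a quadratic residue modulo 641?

no

(-153/641)
  = (153/641)    [641 ≡ 1 mod 4 ⇒ (-1/641) = +1]
  = (641/153)    [QR: 153 ≡ 1 mod 4, sign kept]
  = (29/153)    [641 ≡ 29 mod 153]
  = (153/29)    [QR: 29 ≡ 1 mod 4, sign kept]
  = (8/29)    [153 ≡ 8 mod 29]
  = -(1/29)    [29 ≡ 5 mod 8 ⇒ (2/29)^3 = -1]
  = -1    [(1/29) = 1]
The Legendre symbol is -1, so x^2 ≡ -153 (mod 641) has no solution.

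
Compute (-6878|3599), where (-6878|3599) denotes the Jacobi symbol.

1

Reduce the numerator: -6878 ≡ 320 (mod 3599), so (-6878|3599) = (320|3599).
Factor out 2: 320 = 2^6·5. Since 3599 ≡ 7 (mod 8), (2|3599) = +1, and (2|3599)^6 = +1. Now have (5|3599).
5 ≡ 1 (mod 4), so quadratic reciprocity gives (5|3599) = (3599|5). Reduce: 3599 ≡ 4 (mod 5). Now have (4|5).
Factor out 2: 4 = 2^2. Since 5 ≡ 5 (mod 8), (2|5) = -1, and (2|5)^2 = +1. Now have (1|5).
(1|5) = 1. Collecting the sign factors: 1.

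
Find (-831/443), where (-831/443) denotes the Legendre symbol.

1

Reduce the numerator: -831 ≡ 55 (mod 443), so (-831/443) = (55/443).
Both 55 ≡ 3 and 443 ≡ 3 (mod 4), so reciprocity gives (55/443) = -(443/55). Reduce: 443 ≡ 3 (mod 55). Now have -(3/55).
Both 3 ≡ 3 and 55 ≡ 3 (mod 4), so reciprocity gives (3/55) = -(55/3). Reduce: 55 ≡ 1 (mod 3). Now have (1/3).
(1/3) = 1. Collecting the sign factors: 1.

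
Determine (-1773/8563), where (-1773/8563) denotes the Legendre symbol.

-1

Reduce the numerator: -1773 ≡ 6790 (mod 8563), so (-1773/8563) = (6790/8563).
Factor out 2: 6790 = 2·3395. Since 8563 ≡ 3 (mod 8), (2/8563) = -1. Now have -(3395/8563).
Both 3395 ≡ 3 and 8563 ≡ 3 (mod 4), so reciprocity gives (3395/8563) = -(8563/3395). Reduce: 8563 ≡ 1773 (mod 3395). Now have (1773/3395).
1773 ≡ 1 (mod 4), so quadratic reciprocity gives (1773/3395) = (3395/1773). Reduce: 3395 ≡ 1622 (mod 1773). Now have (1622/1773).
Factor out 2: 1622 = 2·811. Since 1773 ≡ 5 (mod 8), (2/1773) = -1. Now have -(811/1773).
1773 ≡ 1 (mod 4), so quadratic reciprocity gives (811/1773) = (1773/811). Reduce: 1773 ≡ 151 (mod 811). Now have -(151/811).
Both 151 ≡ 3 and 811 ≡ 3 (mod 4), so reciprocity gives (151/811) = -(811/151). Reduce: 811 ≡ 56 (mod 151). Now have (56/151).
Factor out 2: 56 = 2^3·7. Since 151 ≡ 7 (mod 8), (2/151) = +1, and (2/151)^3 = +1. Now have (7/151).
Both 7 ≡ 3 and 151 ≡ 3 (mod 4), so reciprocity gives (7/151) = -(151/7). Reduce: 151 ≡ 4 (mod 7). Now have -(4/7).
Factor out 2: 4 = 2^2. Since 7 ≡ 7 (mod 8), (2/7) = +1, and (2/7)^2 = +1. Now have -(1/7).
(1/7) = 1. Collecting the sign factors: -1.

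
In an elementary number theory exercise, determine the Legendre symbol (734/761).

Factor out 2: 734 = 2·367. Since 761 ≡ 1 (mod 8), (2/761) = +1. Now have (367/761).
761 ≡ 1 (mod 4), so quadratic reciprocity gives (367/761) = (761/367). Reduce: 761 ≡ 27 (mod 367). Now have (27/367).
Both 27 ≡ 3 and 367 ≡ 3 (mod 4), so reciprocity gives (27/367) = -(367/27). Reduce: 367 ≡ 16 (mod 27). Now have -(16/27).
Factor out 2: 16 = 2^4. Since 27 ≡ 3 (mod 8), (2/27) = -1, and (2/27)^4 = +1. Now have -(1/27).
(1/27) = 1. Collecting the sign factors: -1.

-1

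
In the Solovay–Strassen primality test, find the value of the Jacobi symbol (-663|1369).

(-663|1369)
  = (663|1369)    [1369 ≡ 1 mod 4 ⇒ (-1|1369) = +1]
  = (1369|663)    [QR: 1369 ≡ 1 mod 4, sign kept]
  = (43|663)    [1369 ≡ 43 mod 663]
  = -(663|43)    [QR: both ≡ 3 mod 4, sign flips]
  = -(18|43)    [663 ≡ 18 mod 43]
  = (9|43)    [43 ≡ 3 mod 8 ⇒ (2|43) = -1]
  = (43|9)    [QR: 9 ≡ 1 mod 4, sign kept]
  = (7|9)    [43 ≡ 7 mod 9]
  = (9|7)    [QR: 9 ≡ 1 mod 4, sign kept]
  = (2|7)    [9 ≡ 2 mod 7]
  = (1|7)    [7 ≡ 7 mod 8 ⇒ (2|7) = +1]
  = 1    [(1|7) = 1]

1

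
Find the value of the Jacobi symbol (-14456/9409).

1

Pull out -1: (-14456/9409) = (-1/9409)·(14456/9409). Since 9409 ≡ 1 (mod 4), (-1/9409) = +1. Now have (14456/9409).
Reduce the numerator: 14456 ≡ 5047 (mod 9409), so (14456/9409) = (5047/9409).
9409 ≡ 1 (mod 4), so quadratic reciprocity gives (5047/9409) = (9409/5047). Reduce: 9409 ≡ 4362 (mod 5047). Now have (4362/5047).
Factor out 2: 4362 = 2·2181. Since 5047 ≡ 7 (mod 8), (2/5047) = +1. Now have (2181/5047).
2181 ≡ 1 (mod 4), so quadratic reciprocity gives (2181/5047) = (5047/2181). Reduce: 5047 ≡ 685 (mod 2181). Now have (685/2181).
685 ≡ 1 (mod 4), so quadratic reciprocity gives (685/2181) = (2181/685). Reduce: 2181 ≡ 126 (mod 685). Now have (126/685).
Factor out 2: 126 = 2·63. Since 685 ≡ 5 (mod 8), (2/685) = -1. Now have -(63/685).
685 ≡ 1 (mod 4), so quadratic reciprocity gives (63/685) = (685/63). Reduce: 685 ≡ 55 (mod 63). Now have -(55/63).
Both 55 ≡ 3 and 63 ≡ 3 (mod 4), so reciprocity gives (55/63) = -(63/55). Reduce: 63 ≡ 8 (mod 55). Now have (8/55).
Factor out 2: 8 = 2^3. Since 55 ≡ 7 (mod 8), (2/55) = +1, and (2/55)^3 = +1. Now have (1/55).
(1/55) = 1. Collecting the sign factors: 1.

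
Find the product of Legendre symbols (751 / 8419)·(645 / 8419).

By multiplicativity, (751·645 / 8419) = (751 / 8419)·(645 / 8419).
First factor (751 / 8419):
(751 / 8419)
  = -(8419 / 751)    [QR: both ≡ 3 mod 4, sign flips]
  = -(158 / 751)    [8419 ≡ 158 mod 751]
  = -(79 / 751)    [751 ≡ 7 mod 8 ⇒ (2 / 751) = +1]
  = (751 / 79)    [QR: both ≡ 3 mod 4, sign flips]
  = (40 / 79)    [751 ≡ 40 mod 79]
  = (5 / 79)    [79 ≡ 7 mod 8 ⇒ (2 / 79)^3 = +1]
  = (79 / 5)    [QR: 5 ≡ 1 mod 4, sign kept]
  = (4 / 5)    [79 ≡ 4 mod 5]
  = (1 / 5)    [5 ≡ 5 mod 8 ⇒ (2 / 5)^2 = +1]
  = 1    [(1 / 5) = 1]
Second factor (645 / 8419):
(645 / 8419)
  = (8419 / 645)    [QR: 645 ≡ 1 mod 4, sign kept]
  = (34 / 645)    [8419 ≡ 34 mod 645]
  = -(17 / 645)    [645 ≡ 5 mod 8 ⇒ (2 / 645) = -1]
  = -(645 / 17)    [QR: 17 ≡ 1 mod 4, sign kept]
  = -(16 / 17)    [645 ≡ 16 mod 17]
  = -(1 / 17)    [17 ≡ 1 mod 8 ⇒ (2 / 17)^4 = +1]
  = -1    [(1 / 17) = 1]
Product: (1)·(-1) = -1.

-1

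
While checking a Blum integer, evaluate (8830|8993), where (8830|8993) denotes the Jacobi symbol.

(8830|8993)
  = (4415|8993)    [8993 ≡ 1 mod 8 ⇒ (2|8993) = +1]
  = (8993|4415)    [QR: 8993 ≡ 1 mod 4, sign kept]
  = (163|4415)    [8993 ≡ 163 mod 4415]
  = -(4415|163)    [QR: both ≡ 3 mod 4, sign flips]
  = -(14|163)    [4415 ≡ 14 mod 163]
  = (7|163)    [163 ≡ 3 mod 8 ⇒ (2|163) = -1]
  = -(163|7)    [QR: both ≡ 3 mod 4, sign flips]
  = -(2|7)    [163 ≡ 2 mod 7]
  = -(1|7)    [7 ≡ 7 mod 8 ⇒ (2|7) = +1]
  = -1    [(1|7) = 1]

-1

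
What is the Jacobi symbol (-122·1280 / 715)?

By multiplicativity, (-122·1280 / 715) = (-122 / 715)·(1280 / 715).
First factor (-122 / 715):
Reduce the numerator: -122 ≡ 593 (mod 715), so (-122 / 715) = (593 / 715).
593 ≡ 1 (mod 4), so quadratic reciprocity gives (593 / 715) = (715 / 593). Reduce: 715 ≡ 122 (mod 593). Now have (122 / 593).
Factor out 2: 122 = 2·61. Since 593 ≡ 1 (mod 8), (2 / 593) = +1. Now have (61 / 593).
61 ≡ 1 (mod 4), so quadratic reciprocity gives (61 / 593) = (593 / 61). Reduce: 593 ≡ 44 (mod 61). Now have (44 / 61).
Factor out 2: 44 = 2^2·11. Since 61 ≡ 5 (mod 8), (2 / 61) = -1, and (2 / 61)^2 = +1. Now have (11 / 61).
61 ≡ 1 (mod 4), so quadratic reciprocity gives (11 / 61) = (61 / 11). Reduce: 61 ≡ 6 (mod 11). Now have (6 / 11).
Factor out 2: 6 = 2·3. Since 11 ≡ 3 (mod 8), (2 / 11) = -1. Now have -(3 / 11).
Both 3 ≡ 3 and 11 ≡ 3 (mod 4), so reciprocity gives (3 / 11) = -(11 / 3). Reduce: 11 ≡ 2 (mod 3). Now have (2 / 3).
Factor out 2: 2 = 2. Since 3 ≡ 3 (mod 8), (2 / 3) = -1. Now have -(1 / 3).
(1 / 3) = 1. Collecting the sign factors: -1.
Second factor (1280 / 715):
Reduce the numerator: 1280 ≡ 565 (mod 715), so (1280 / 715) = (565 / 715).
565 ≡ 1 (mod 4), so quadratic reciprocity gives (565 / 715) = (715 / 565). Reduce: 715 ≡ 150 (mod 565). Now have (150 / 565).
Factor out 2: 150 = 2·75. Since 565 ≡ 5 (mod 8), (2 / 565) = -1. Now have -(75 / 565).
565 ≡ 1 (mod 4), so quadratic reciprocity gives (75 / 565) = (565 / 75). Reduce: 565 ≡ 40 (mod 75). Now have -(40 / 75).
Factor out 2: 40 = 2^3·5. Since 75 ≡ 3 (mod 8), (2 / 75) = -1, and (2 / 75)^3 = -1. Now have (5 / 75).
5 ≡ 1 (mod 4), so quadratic reciprocity gives (5 / 75) = (75 / 5). Reduce: 75 ≡ 0 (mod 5). Now have (0 / 5).
The numerator is now 0 with denominator 5 > 1: the symbol is 0.
Product: (-1)·(0) = 0.

0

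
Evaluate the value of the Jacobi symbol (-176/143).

(-176/143)
  = (110/143)    [-176 ≡ 110 mod 143]
  = (55/143)    [143 ≡ 7 mod 8 ⇒ (2/143) = +1]
  = -(143/55)    [QR: both ≡ 3 mod 4, sign flips]
  = -(33/55)    [143 ≡ 33 mod 55]
  = -(55/33)    [QR: 33 ≡ 1 mod 4, sign kept]
  = -(22/33)    [55 ≡ 22 mod 33]
  = -(11/33)    [33 ≡ 1 mod 8 ⇒ (2/33) = +1]
  = -(33/11)    [QR: 33 ≡ 1 mod 4, sign kept]
  = -(0/11)    [33 ≡ 0 mod 11]
  = 0    [numerator 0, gcd > 1]

0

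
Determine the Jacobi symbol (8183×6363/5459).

-1

By multiplicativity, (8183·6363/5459) = (8183/5459)·(6363/5459).
First factor (8183/5459):
(8183/5459)
  = (2724/5459)    [8183 ≡ 2724 mod 5459]
  = (681/5459)    [5459 ≡ 3 mod 8 ⇒ (2/5459)^2 = +1]
  = (5459/681)    [QR: 681 ≡ 1 mod 4, sign kept]
  = (11/681)    [5459 ≡ 11 mod 681]
  = (681/11)    [QR: 681 ≡ 1 mod 4, sign kept]
  = (10/11)    [681 ≡ 10 mod 11]
  = -(5/11)    [11 ≡ 3 mod 8 ⇒ (2/11) = -1]
  = -(11/5)    [QR: 5 ≡ 1 mod 4, sign kept]
  = -(1/5)    [11 ≡ 1 mod 5]
  = -1    [(1/5) = 1]
Second factor (6363/5459):
(6363/5459)
  = (904/5459)    [6363 ≡ 904 mod 5459]
  = -(113/5459)    [5459 ≡ 3 mod 8 ⇒ (2/5459)^3 = -1]
  = -(5459/113)    [QR: 113 ≡ 1 mod 4, sign kept]
  = -(35/113)    [5459 ≡ 35 mod 113]
  = -(113/35)    [QR: 113 ≡ 1 mod 4, sign kept]
  = -(8/35)    [113 ≡ 8 mod 35]
  = (1/35)    [35 ≡ 3 mod 8 ⇒ (2/35)^3 = -1]
  = 1    [(1/35) = 1]
Product: (-1)·(1) = -1.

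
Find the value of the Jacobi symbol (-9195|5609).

1

Reduce the numerator: -9195 ≡ 2023 (mod 5609), so (-9195|5609) = (2023|5609).
5609 ≡ 1 (mod 4), so quadratic reciprocity gives (2023|5609) = (5609|2023). Reduce: 5609 ≡ 1563 (mod 2023). Now have (1563|2023).
Both 1563 ≡ 3 and 2023 ≡ 3 (mod 4), so reciprocity gives (1563|2023) = -(2023|1563). Reduce: 2023 ≡ 460 (mod 1563). Now have -(460|1563).
Factor out 2: 460 = 2^2·115. Since 1563 ≡ 3 (mod 8), (2|1563) = -1, and (2|1563)^2 = +1. Now have -(115|1563).
Both 115 ≡ 3 and 1563 ≡ 3 (mod 4), so reciprocity gives (115|1563) = -(1563|115). Reduce: 1563 ≡ 68 (mod 115). Now have (68|115).
Factor out 2: 68 = 2^2·17. Since 115 ≡ 3 (mod 8), (2|115) = -1, and (2|115)^2 = +1. Now have (17|115).
17 ≡ 1 (mod 4), so quadratic reciprocity gives (17|115) = (115|17). Reduce: 115 ≡ 13 (mod 17). Now have (13|17).
13 ≡ 1 (mod 4), so quadratic reciprocity gives (13|17) = (17|13). Reduce: 17 ≡ 4 (mod 13). Now have (4|13).
Factor out 2: 4 = 2^2. Since 13 ≡ 5 (mod 8), (2|13) = -1, and (2|13)^2 = +1. Now have (1|13).
(1|13) = 1. Collecting the sign factors: 1.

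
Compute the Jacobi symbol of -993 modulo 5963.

Reduce the numerator: -993 ≡ 4970 (mod 5963), so (-993/5963) = (4970/5963).
Factor out 2: 4970 = 2·2485. Since 5963 ≡ 3 (mod 8), (2/5963) = -1. Now have -(2485/5963).
2485 ≡ 1 (mod 4), so quadratic reciprocity gives (2485/5963) = (5963/2485). Reduce: 5963 ≡ 993 (mod 2485). Now have -(993/2485).
993 ≡ 1 (mod 4), so quadratic reciprocity gives (993/2485) = (2485/993). Reduce: 2485 ≡ 499 (mod 993). Now have -(499/993).
993 ≡ 1 (mod 4), so quadratic reciprocity gives (499/993) = (993/499). Reduce: 993 ≡ 494 (mod 499). Now have -(494/499).
Factor out 2: 494 = 2·247. Since 499 ≡ 3 (mod 8), (2/499) = -1. Now have (247/499).
Both 247 ≡ 3 and 499 ≡ 3 (mod 4), so reciprocity gives (247/499) = -(499/247). Reduce: 499 ≡ 5 (mod 247). Now have -(5/247).
5 ≡ 1 (mod 4), so quadratic reciprocity gives (5/247) = (247/5). Reduce: 247 ≡ 2 (mod 5). Now have -(2/5).
Factor out 2: 2 = 2. Since 5 ≡ 5 (mod 8), (2/5) = -1. Now have (1/5).
(1/5) = 1. Collecting the sign factors: 1.

1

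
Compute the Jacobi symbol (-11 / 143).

(-11 / 143)
  = (132 / 143)    [-11 ≡ 132 mod 143]
  = (33 / 143)    [143 ≡ 7 mod 8 ⇒ (2 / 143)^2 = +1]
  = (143 / 33)    [QR: 33 ≡ 1 mod 4, sign kept]
  = (11 / 33)    [143 ≡ 11 mod 33]
  = (33 / 11)    [QR: 33 ≡ 1 mod 4, sign kept]
  = (0 / 11)    [33 ≡ 0 mod 11]
  = 0    [numerator 0, gcd > 1]

0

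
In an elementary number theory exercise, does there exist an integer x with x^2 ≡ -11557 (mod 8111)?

no

(-11557/8111)
  = -(11557/8111)    [8111 ≡ 3 mod 4 ⇒ (-1/8111) = -1]
  = -(3446/8111)    [11557 ≡ 3446 mod 8111]
  = -(1723/8111)    [8111 ≡ 7 mod 8 ⇒ (2/8111) = +1]
  = (8111/1723)    [QR: both ≡ 3 mod 4, sign flips]
  = (1219/1723)    [8111 ≡ 1219 mod 1723]
  = -(1723/1219)    [QR: both ≡ 3 mod 4, sign flips]
  = -(504/1219)    [1723 ≡ 504 mod 1219]
  = (63/1219)    [1219 ≡ 3 mod 8 ⇒ (2/1219)^3 = -1]
  = -(1219/63)    [QR: both ≡ 3 mod 4, sign flips]
  = -(22/63)    [1219 ≡ 22 mod 63]
  = -(11/63)    [63 ≡ 7 mod 8 ⇒ (2/63) = +1]
  = (63/11)    [QR: both ≡ 3 mod 4, sign flips]
  = (8/11)    [63 ≡ 8 mod 11]
  = -(1/11)    [11 ≡ 3 mod 8 ⇒ (2/11)^3 = -1]
  = -1    [(1/11) = 1]
(-11557/8111) = -1, and 8111 is prime, so -11557 is not a quadratic residue mod 8111.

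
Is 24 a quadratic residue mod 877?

Factor out 2: 24 = 2^3·3. Since 877 ≡ 5 (mod 8), (2/877) = -1, and (2/877)^3 = -1. Now have -(3/877).
877 ≡ 1 (mod 4), so quadratic reciprocity gives (3/877) = (877/3). Reduce: 877 ≡ 1 (mod 3). Now have -(1/3).
(1/3) = 1. Collecting the sign factors: -1.
(24/877) = -1, and 877 is prime, so 24 is not a quadratic residue mod 877.

no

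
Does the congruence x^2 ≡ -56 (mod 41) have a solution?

no

(-56|41)
  = (56|41)    [41 ≡ 1 mod 4 ⇒ (-1|41) = +1]
  = (15|41)    [56 ≡ 15 mod 41]
  = (41|15)    [QR: 41 ≡ 1 mod 4, sign kept]
  = (11|15)    [41 ≡ 11 mod 15]
  = -(15|11)    [QR: both ≡ 3 mod 4, sign flips]
  = -(4|11)    [15 ≡ 4 mod 11]
  = -(1|11)    [11 ≡ 3 mod 8 ⇒ (2|11)^2 = +1]
  = -1    [(1|11) = 1]
The Legendre symbol is -1, so x^2 ≡ -56 (mod 41) has no solution.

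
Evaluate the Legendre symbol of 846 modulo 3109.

(846|3109)
  = -(423|3109)    [3109 ≡ 5 mod 8 ⇒ (2|3109) = -1]
  = -(3109|423)    [QR: 3109 ≡ 1 mod 4, sign kept]
  = -(148|423)    [3109 ≡ 148 mod 423]
  = -(37|423)    [423 ≡ 7 mod 8 ⇒ (2|423)^2 = +1]
  = -(423|37)    [QR: 37 ≡ 1 mod 4, sign kept]
  = -(16|37)    [423 ≡ 16 mod 37]
  = -(1|37)    [37 ≡ 5 mod 8 ⇒ (2|37)^4 = +1]
  = -1    [(1|37) = 1]

-1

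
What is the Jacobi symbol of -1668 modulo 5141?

-1

(-1668/5141)
  = (3473/5141)    [-1668 ≡ 3473 mod 5141]
  = (5141/3473)    [QR: 3473 ≡ 1 mod 4, sign kept]
  = (1668/3473)    [5141 ≡ 1668 mod 3473]
  = (417/3473)    [3473 ≡ 1 mod 8 ⇒ (2/3473)^2 = +1]
  = (3473/417)    [QR: 417 ≡ 1 mod 4, sign kept]
  = (137/417)    [3473 ≡ 137 mod 417]
  = (417/137)    [QR: 137 ≡ 1 mod 4, sign kept]
  = (6/137)    [417 ≡ 6 mod 137]
  = (3/137)    [137 ≡ 1 mod 8 ⇒ (2/137) = +1]
  = (137/3)    [QR: 137 ≡ 1 mod 4, sign kept]
  = (2/3)    [137 ≡ 2 mod 3]
  = -(1/3)    [3 ≡ 3 mod 8 ⇒ (2/3) = -1]
  = -1    [(1/3) = 1]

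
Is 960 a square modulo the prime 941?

no

Reduce the numerator: 960 ≡ 19 (mod 941), so (960/941) = (19/941).
941 ≡ 1 (mod 4), so quadratic reciprocity gives (19/941) = (941/19). Reduce: 941 ≡ 10 (mod 19). Now have (10/19).
Factor out 2: 10 = 2·5. Since 19 ≡ 3 (mod 8), (2/19) = -1. Now have -(5/19).
5 ≡ 1 (mod 4), so quadratic reciprocity gives (5/19) = (19/5). Reduce: 19 ≡ 4 (mod 5). Now have -(4/5).
Factor out 2: 4 = 2^2. Since 5 ≡ 5 (mod 8), (2/5) = -1, and (2/5)^2 = +1. Now have -(1/5).
(1/5) = 1. Collecting the sign factors: -1.
The Legendre symbol is -1, so x^2 ≡ 960 (mod 941) has no solution.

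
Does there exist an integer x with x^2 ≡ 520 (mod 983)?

Factor out 2: 520 = 2^3·65. Since 983 ≡ 7 (mod 8), (2/983) = +1, and (2/983)^3 = +1. Now have (65/983).
65 ≡ 1 (mod 4), so quadratic reciprocity gives (65/983) = (983/65). Reduce: 983 ≡ 8 (mod 65). Now have (8/65).
Factor out 2: 8 = 2^3. Since 65 ≡ 1 (mod 8), (2/65) = +1, and (2/65)^3 = +1. Now have (1/65).
(1/65) = 1. Collecting the sign factors: 1.
The Legendre symbol is 1, so x^2 ≡ 520 (mod 983) has solution.

yes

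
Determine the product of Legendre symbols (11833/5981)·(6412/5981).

By multiplicativity, (11833·6412/5981) = (11833/5981)·(6412/5981).
First factor (11833/5981):
(11833/5981)
  = (5852/5981)    [11833 ≡ 5852 mod 5981]
  = (1463/5981)    [5981 ≡ 5 mod 8 ⇒ (2/5981)^2 = +1]
  = (5981/1463)    [QR: 5981 ≡ 1 mod 4, sign kept]
  = (129/1463)    [5981 ≡ 129 mod 1463]
  = (1463/129)    [QR: 129 ≡ 1 mod 4, sign kept]
  = (44/129)    [1463 ≡ 44 mod 129]
  = (11/129)    [129 ≡ 1 mod 8 ⇒ (2/129)^2 = +1]
  = (129/11)    [QR: 129 ≡ 1 mod 4, sign kept]
  = (8/11)    [129 ≡ 8 mod 11]
  = -(1/11)    [11 ≡ 3 mod 8 ⇒ (2/11)^3 = -1]
  = -1    [(1/11) = 1]
Second factor (6412/5981):
(6412/5981)
  = (431/5981)    [6412 ≡ 431 mod 5981]
  = (5981/431)    [QR: 5981 ≡ 1 mod 4, sign kept]
  = (378/431)    [5981 ≡ 378 mod 431]
  = (189/431)    [431 ≡ 7 mod 8 ⇒ (2/431) = +1]
  = (431/189)    [QR: 189 ≡ 1 mod 4, sign kept]
  = (53/189)    [431 ≡ 53 mod 189]
  = (189/53)    [QR: 53 ≡ 1 mod 4, sign kept]
  = (30/53)    [189 ≡ 30 mod 53]
  = -(15/53)    [53 ≡ 5 mod 8 ⇒ (2/53) = -1]
  = -(53/15)    [QR: 53 ≡ 1 mod 4, sign kept]
  = -(8/15)    [53 ≡ 8 mod 15]
  = -(1/15)    [15 ≡ 7 mod 8 ⇒ (2/15)^3 = +1]
  = -1    [(1/15) = 1]
Product: (-1)·(-1) = 1.

1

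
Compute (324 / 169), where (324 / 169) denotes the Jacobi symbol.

1

(324 / 169)
  = (155 / 169)    [324 ≡ 155 mod 169]
  = (169 / 155)    [QR: 169 ≡ 1 mod 4, sign kept]
  = (14 / 155)    [169 ≡ 14 mod 155]
  = -(7 / 155)    [155 ≡ 3 mod 8 ⇒ (2 / 155) = -1]
  = (155 / 7)    [QR: both ≡ 3 mod 4, sign flips]
  = (1 / 7)    [155 ≡ 1 mod 7]
  = 1    [(1 / 7) = 1]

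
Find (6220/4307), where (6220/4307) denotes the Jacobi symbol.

(6220/4307)
  = (1913/4307)    [6220 ≡ 1913 mod 4307]
  = (4307/1913)    [QR: 1913 ≡ 1 mod 4, sign kept]
  = (481/1913)    [4307 ≡ 481 mod 1913]
  = (1913/481)    [QR: 481 ≡ 1 mod 4, sign kept]
  = (470/481)    [1913 ≡ 470 mod 481]
  = (235/481)    [481 ≡ 1 mod 8 ⇒ (2/481) = +1]
  = (481/235)    [QR: 481 ≡ 1 mod 4, sign kept]
  = (11/235)    [481 ≡ 11 mod 235]
  = -(235/11)    [QR: both ≡ 3 mod 4, sign flips]
  = -(4/11)    [235 ≡ 4 mod 11]
  = -(1/11)    [11 ≡ 3 mod 8 ⇒ (2/11)^2 = +1]
  = -1    [(1/11) = 1]

-1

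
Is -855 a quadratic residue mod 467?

no

(-855|467)
  = (79|467)    [-855 ≡ 79 mod 467]
  = -(467|79)    [QR: both ≡ 3 mod 4, sign flips]
  = -(72|79)    [467 ≡ 72 mod 79]
  = -(9|79)    [79 ≡ 7 mod 8 ⇒ (2|79)^3 = +1]
  = -(79|9)    [QR: 9 ≡ 1 mod 4, sign kept]
  = -(7|9)    [79 ≡ 7 mod 9]
  = -(9|7)    [QR: 9 ≡ 1 mod 4, sign kept]
  = -(2|7)    [9 ≡ 2 mod 7]
  = -(1|7)    [7 ≡ 7 mod 8 ⇒ (2|7) = +1]
  = -1    [(1|7) = 1]
(-855|467) = -1, and 467 is prime, so -855 is not a quadratic residue mod 467.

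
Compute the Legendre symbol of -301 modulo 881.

(-301|881)
  = (580|881)    [-301 ≡ 580 mod 881]
  = (145|881)    [881 ≡ 1 mod 8 ⇒ (2|881)^2 = +1]
  = (881|145)    [QR: 145 ≡ 1 mod 4, sign kept]
  = (11|145)    [881 ≡ 11 mod 145]
  = (145|11)    [QR: 145 ≡ 1 mod 4, sign kept]
  = (2|11)    [145 ≡ 2 mod 11]
  = -(1|11)    [11 ≡ 3 mod 8 ⇒ (2|11) = -1]
  = -1    [(1|11) = 1]

-1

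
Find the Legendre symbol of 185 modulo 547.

185 ≡ 1 (mod 4), so quadratic reciprocity gives (185/547) = (547/185). Reduce: 547 ≡ 177 (mod 185). Now have (177/185).
177 ≡ 1 (mod 4), so quadratic reciprocity gives (177/185) = (185/177). Reduce: 185 ≡ 8 (mod 177). Now have (8/177).
Factor out 2: 8 = 2^3. Since 177 ≡ 1 (mod 8), (2/177) = +1, and (2/177)^3 = +1. Now have (1/177).
(1/177) = 1. Collecting the sign factors: 1.

1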